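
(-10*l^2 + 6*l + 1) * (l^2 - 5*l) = -10*l^4 + 56*l^3 - 29*l^2 - 5*l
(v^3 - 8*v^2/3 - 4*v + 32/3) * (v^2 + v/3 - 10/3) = v^5 - 7*v^4/3 - 74*v^3/9 + 164*v^2/9 + 152*v/9 - 320/9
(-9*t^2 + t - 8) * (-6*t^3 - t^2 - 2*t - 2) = 54*t^5 + 3*t^4 + 65*t^3 + 24*t^2 + 14*t + 16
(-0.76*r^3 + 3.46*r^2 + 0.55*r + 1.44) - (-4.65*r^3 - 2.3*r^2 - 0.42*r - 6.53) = 3.89*r^3 + 5.76*r^2 + 0.97*r + 7.97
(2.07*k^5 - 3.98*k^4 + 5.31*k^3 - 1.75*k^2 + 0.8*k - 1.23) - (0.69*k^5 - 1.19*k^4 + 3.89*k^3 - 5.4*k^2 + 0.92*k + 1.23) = 1.38*k^5 - 2.79*k^4 + 1.42*k^3 + 3.65*k^2 - 0.12*k - 2.46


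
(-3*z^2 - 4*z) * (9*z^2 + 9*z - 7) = -27*z^4 - 63*z^3 - 15*z^2 + 28*z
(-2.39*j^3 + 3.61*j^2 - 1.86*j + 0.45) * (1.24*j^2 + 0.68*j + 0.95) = -2.9636*j^5 + 2.8512*j^4 - 2.1221*j^3 + 2.7227*j^2 - 1.461*j + 0.4275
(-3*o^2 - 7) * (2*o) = -6*o^3 - 14*o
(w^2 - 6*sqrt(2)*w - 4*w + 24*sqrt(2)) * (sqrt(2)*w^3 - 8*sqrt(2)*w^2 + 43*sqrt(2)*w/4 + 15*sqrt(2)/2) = sqrt(2)*w^5 - 12*sqrt(2)*w^4 - 12*w^4 + 171*sqrt(2)*w^3/4 + 144*w^3 - 513*w^2 - 71*sqrt(2)*w^2/2 - 30*sqrt(2)*w + 426*w + 360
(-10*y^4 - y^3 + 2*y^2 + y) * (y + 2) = -10*y^5 - 21*y^4 + 5*y^2 + 2*y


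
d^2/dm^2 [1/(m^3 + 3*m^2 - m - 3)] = 2*(-3*(m + 1)*(m^3 + 3*m^2 - m - 3) + (3*m^2 + 6*m - 1)^2)/(m^3 + 3*m^2 - m - 3)^3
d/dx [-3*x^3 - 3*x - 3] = -9*x^2 - 3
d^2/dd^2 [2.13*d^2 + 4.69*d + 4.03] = 4.26000000000000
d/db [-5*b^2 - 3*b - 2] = -10*b - 3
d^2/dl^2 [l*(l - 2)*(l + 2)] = 6*l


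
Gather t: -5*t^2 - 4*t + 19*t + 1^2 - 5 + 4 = -5*t^2 + 15*t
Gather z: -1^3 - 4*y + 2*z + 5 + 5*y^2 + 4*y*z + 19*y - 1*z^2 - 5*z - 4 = 5*y^2 + 15*y - z^2 + z*(4*y - 3)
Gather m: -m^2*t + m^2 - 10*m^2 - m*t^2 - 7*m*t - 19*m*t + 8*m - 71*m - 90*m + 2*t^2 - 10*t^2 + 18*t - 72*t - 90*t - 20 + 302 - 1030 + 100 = m^2*(-t - 9) + m*(-t^2 - 26*t - 153) - 8*t^2 - 144*t - 648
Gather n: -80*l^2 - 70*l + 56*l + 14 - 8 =-80*l^2 - 14*l + 6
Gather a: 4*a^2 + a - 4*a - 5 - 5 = 4*a^2 - 3*a - 10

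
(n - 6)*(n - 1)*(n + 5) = n^3 - 2*n^2 - 29*n + 30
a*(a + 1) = a^2 + a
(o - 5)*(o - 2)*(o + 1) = o^3 - 6*o^2 + 3*o + 10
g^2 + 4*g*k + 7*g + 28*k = (g + 7)*(g + 4*k)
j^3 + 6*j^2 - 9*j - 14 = (j - 2)*(j + 1)*(j + 7)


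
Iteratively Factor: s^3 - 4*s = (s)*(s^2 - 4) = s*(s + 2)*(s - 2)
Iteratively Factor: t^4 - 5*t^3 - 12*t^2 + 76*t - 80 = (t - 2)*(t^3 - 3*t^2 - 18*t + 40) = (t - 5)*(t - 2)*(t^2 + 2*t - 8) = (t - 5)*(t - 2)^2*(t + 4)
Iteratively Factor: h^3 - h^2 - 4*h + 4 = (h - 1)*(h^2 - 4) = (h - 1)*(h + 2)*(h - 2)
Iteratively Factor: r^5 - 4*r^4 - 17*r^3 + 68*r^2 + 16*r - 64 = (r + 4)*(r^4 - 8*r^3 + 15*r^2 + 8*r - 16) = (r - 1)*(r + 4)*(r^3 - 7*r^2 + 8*r + 16) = (r - 4)*(r - 1)*(r + 4)*(r^2 - 3*r - 4) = (r - 4)^2*(r - 1)*(r + 4)*(r + 1)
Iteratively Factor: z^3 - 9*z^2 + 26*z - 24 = (z - 4)*(z^2 - 5*z + 6) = (z - 4)*(z - 3)*(z - 2)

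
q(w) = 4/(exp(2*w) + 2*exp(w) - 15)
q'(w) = 4*(-2*exp(2*w) - 2*exp(w))/(exp(2*w) + 2*exp(w) - 15)^2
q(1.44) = 0.36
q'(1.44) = -1.39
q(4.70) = 0.00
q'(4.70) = -0.00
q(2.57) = 0.02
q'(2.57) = -0.04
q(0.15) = -0.35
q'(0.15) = -0.16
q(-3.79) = -0.27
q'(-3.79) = -0.00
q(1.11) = 14.49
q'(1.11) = -1285.18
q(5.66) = 0.00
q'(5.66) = -0.00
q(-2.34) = -0.27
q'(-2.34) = -0.00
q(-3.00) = -0.27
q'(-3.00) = 0.00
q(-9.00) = -0.27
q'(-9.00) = 0.00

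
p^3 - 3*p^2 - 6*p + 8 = (p - 4)*(p - 1)*(p + 2)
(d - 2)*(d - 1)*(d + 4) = d^3 + d^2 - 10*d + 8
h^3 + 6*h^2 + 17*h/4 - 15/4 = (h - 1/2)*(h + 3/2)*(h + 5)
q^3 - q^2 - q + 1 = (q - 1)^2*(q + 1)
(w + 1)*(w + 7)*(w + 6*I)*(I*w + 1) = I*w^4 - 5*w^3 + 8*I*w^3 - 40*w^2 + 13*I*w^2 - 35*w + 48*I*w + 42*I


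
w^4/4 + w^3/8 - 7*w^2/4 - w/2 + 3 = (w/2 + 1)^2*(w - 2)*(w - 3/2)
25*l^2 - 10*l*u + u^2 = (-5*l + u)^2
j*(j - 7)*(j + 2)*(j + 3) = j^4 - 2*j^3 - 29*j^2 - 42*j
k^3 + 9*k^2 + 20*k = k*(k + 4)*(k + 5)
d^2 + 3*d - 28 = (d - 4)*(d + 7)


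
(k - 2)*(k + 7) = k^2 + 5*k - 14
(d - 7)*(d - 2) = d^2 - 9*d + 14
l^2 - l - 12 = (l - 4)*(l + 3)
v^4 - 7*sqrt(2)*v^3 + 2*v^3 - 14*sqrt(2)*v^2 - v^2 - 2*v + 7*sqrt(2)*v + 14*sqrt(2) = (v - 1)*(v + 1)*(v + 2)*(v - 7*sqrt(2))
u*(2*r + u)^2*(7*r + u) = 28*r^3*u + 32*r^2*u^2 + 11*r*u^3 + u^4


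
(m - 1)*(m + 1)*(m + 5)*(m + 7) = m^4 + 12*m^3 + 34*m^2 - 12*m - 35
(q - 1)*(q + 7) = q^2 + 6*q - 7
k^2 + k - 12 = (k - 3)*(k + 4)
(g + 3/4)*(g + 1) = g^2 + 7*g/4 + 3/4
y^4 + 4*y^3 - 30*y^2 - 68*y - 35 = (y - 5)*(y + 7)*(-I*y - I)*(I*y + I)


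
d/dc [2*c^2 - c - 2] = 4*c - 1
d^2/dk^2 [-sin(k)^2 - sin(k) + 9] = sin(k) - 2*cos(2*k)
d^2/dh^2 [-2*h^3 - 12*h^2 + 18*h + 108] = -12*h - 24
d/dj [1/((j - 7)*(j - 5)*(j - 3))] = (-(j - 7)*(j - 5) - (j - 7)*(j - 3) - (j - 5)*(j - 3))/((j - 7)^2*(j - 5)^2*(j - 3)^2)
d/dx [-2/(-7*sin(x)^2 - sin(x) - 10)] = -2*(14*sin(x) + 1)*cos(x)/(7*sin(x)^2 + sin(x) + 10)^2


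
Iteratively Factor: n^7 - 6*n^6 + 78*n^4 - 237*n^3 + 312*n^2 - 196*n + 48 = (n + 4)*(n^6 - 10*n^5 + 40*n^4 - 82*n^3 + 91*n^2 - 52*n + 12) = (n - 1)*(n + 4)*(n^5 - 9*n^4 + 31*n^3 - 51*n^2 + 40*n - 12) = (n - 1)^2*(n + 4)*(n^4 - 8*n^3 + 23*n^2 - 28*n + 12) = (n - 2)*(n - 1)^2*(n + 4)*(n^3 - 6*n^2 + 11*n - 6) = (n - 2)*(n - 1)^3*(n + 4)*(n^2 - 5*n + 6) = (n - 3)*(n - 2)*(n - 1)^3*(n + 4)*(n - 2)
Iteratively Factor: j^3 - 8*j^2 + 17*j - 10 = (j - 1)*(j^2 - 7*j + 10) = (j - 2)*(j - 1)*(j - 5)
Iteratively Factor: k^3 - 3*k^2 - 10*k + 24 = (k - 4)*(k^2 + k - 6) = (k - 4)*(k - 2)*(k + 3)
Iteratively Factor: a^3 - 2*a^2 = (a)*(a^2 - 2*a) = a*(a - 2)*(a)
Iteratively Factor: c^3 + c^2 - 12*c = (c + 4)*(c^2 - 3*c) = c*(c + 4)*(c - 3)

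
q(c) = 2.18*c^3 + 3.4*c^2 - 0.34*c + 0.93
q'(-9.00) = 468.20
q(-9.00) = -1309.83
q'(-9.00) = 468.20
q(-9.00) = -1309.83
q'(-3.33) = 49.54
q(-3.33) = -40.73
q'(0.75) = 8.44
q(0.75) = 3.51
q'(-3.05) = 39.76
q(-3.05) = -28.26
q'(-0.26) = -1.67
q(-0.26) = 1.21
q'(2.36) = 52.13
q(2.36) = 47.72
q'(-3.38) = 51.39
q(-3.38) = -43.26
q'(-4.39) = 95.85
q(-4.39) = -116.49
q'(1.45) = 23.27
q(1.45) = 14.23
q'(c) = 6.54*c^2 + 6.8*c - 0.34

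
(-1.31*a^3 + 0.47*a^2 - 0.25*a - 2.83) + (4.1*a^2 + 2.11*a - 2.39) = -1.31*a^3 + 4.57*a^2 + 1.86*a - 5.22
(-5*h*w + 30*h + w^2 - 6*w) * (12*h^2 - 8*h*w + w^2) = -60*h^3*w + 360*h^3 + 52*h^2*w^2 - 312*h^2*w - 13*h*w^3 + 78*h*w^2 + w^4 - 6*w^3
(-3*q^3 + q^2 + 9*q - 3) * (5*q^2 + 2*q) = -15*q^5 - q^4 + 47*q^3 + 3*q^2 - 6*q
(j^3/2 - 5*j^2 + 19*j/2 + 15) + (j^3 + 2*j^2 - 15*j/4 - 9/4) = 3*j^3/2 - 3*j^2 + 23*j/4 + 51/4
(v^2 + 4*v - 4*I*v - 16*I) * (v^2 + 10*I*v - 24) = v^4 + 4*v^3 + 6*I*v^3 + 16*v^2 + 24*I*v^2 + 64*v + 96*I*v + 384*I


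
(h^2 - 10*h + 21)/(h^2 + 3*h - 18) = (h - 7)/(h + 6)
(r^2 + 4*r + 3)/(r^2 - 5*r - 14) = (r^2 + 4*r + 3)/(r^2 - 5*r - 14)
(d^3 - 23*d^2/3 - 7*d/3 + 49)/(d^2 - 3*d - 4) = (-3*d^3 + 23*d^2 + 7*d - 147)/(3*(-d^2 + 3*d + 4))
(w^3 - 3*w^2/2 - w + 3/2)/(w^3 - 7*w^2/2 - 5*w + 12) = (w^2 - 1)/(w^2 - 2*w - 8)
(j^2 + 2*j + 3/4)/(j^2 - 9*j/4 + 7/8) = 2*(4*j^2 + 8*j + 3)/(8*j^2 - 18*j + 7)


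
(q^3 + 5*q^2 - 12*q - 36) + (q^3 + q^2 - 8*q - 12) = 2*q^3 + 6*q^2 - 20*q - 48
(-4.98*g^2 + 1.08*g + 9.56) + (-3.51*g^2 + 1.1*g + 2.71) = -8.49*g^2 + 2.18*g + 12.27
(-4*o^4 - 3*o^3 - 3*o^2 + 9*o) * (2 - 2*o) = 8*o^5 - 2*o^4 - 24*o^2 + 18*o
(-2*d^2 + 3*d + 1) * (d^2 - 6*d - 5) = -2*d^4 + 15*d^3 - 7*d^2 - 21*d - 5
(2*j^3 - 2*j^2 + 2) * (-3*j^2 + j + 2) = -6*j^5 + 8*j^4 + 2*j^3 - 10*j^2 + 2*j + 4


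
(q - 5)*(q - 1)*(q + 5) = q^3 - q^2 - 25*q + 25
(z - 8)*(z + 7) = z^2 - z - 56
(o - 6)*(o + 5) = o^2 - o - 30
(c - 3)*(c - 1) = c^2 - 4*c + 3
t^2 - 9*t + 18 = (t - 6)*(t - 3)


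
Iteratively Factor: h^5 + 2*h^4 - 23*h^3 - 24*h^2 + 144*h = (h - 3)*(h^4 + 5*h^3 - 8*h^2 - 48*h) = (h - 3)^2*(h^3 + 8*h^2 + 16*h) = (h - 3)^2*(h + 4)*(h^2 + 4*h) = (h - 3)^2*(h + 4)^2*(h)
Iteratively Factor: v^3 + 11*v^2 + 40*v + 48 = (v + 3)*(v^2 + 8*v + 16) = (v + 3)*(v + 4)*(v + 4)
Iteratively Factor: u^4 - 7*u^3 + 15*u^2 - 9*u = (u - 3)*(u^3 - 4*u^2 + 3*u) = u*(u - 3)*(u^2 - 4*u + 3) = u*(u - 3)*(u - 1)*(u - 3)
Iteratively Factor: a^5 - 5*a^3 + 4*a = (a + 1)*(a^4 - a^3 - 4*a^2 + 4*a) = (a + 1)*(a + 2)*(a^3 - 3*a^2 + 2*a) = (a - 2)*(a + 1)*(a + 2)*(a^2 - a) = (a - 2)*(a - 1)*(a + 1)*(a + 2)*(a)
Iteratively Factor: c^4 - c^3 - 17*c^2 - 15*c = (c + 3)*(c^3 - 4*c^2 - 5*c) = c*(c + 3)*(c^2 - 4*c - 5) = c*(c + 1)*(c + 3)*(c - 5)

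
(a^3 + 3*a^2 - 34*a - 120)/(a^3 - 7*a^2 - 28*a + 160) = (a^2 - 2*a - 24)/(a^2 - 12*a + 32)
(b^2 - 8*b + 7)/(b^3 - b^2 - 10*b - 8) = (-b^2 + 8*b - 7)/(-b^3 + b^2 + 10*b + 8)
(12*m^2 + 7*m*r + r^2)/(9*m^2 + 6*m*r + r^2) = (4*m + r)/(3*m + r)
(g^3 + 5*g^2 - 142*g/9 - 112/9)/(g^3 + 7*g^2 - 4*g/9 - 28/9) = (3*g - 8)/(3*g - 2)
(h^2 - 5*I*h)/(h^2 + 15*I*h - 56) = h*(h - 5*I)/(h^2 + 15*I*h - 56)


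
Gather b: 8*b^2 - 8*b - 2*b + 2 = 8*b^2 - 10*b + 2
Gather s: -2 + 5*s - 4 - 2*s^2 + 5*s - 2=-2*s^2 + 10*s - 8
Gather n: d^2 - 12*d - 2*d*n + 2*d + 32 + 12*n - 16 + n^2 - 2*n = d^2 - 10*d + n^2 + n*(10 - 2*d) + 16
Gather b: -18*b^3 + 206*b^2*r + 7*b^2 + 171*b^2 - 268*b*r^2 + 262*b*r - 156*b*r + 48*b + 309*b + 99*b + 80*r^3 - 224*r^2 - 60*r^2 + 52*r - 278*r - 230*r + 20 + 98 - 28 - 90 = -18*b^3 + b^2*(206*r + 178) + b*(-268*r^2 + 106*r + 456) + 80*r^3 - 284*r^2 - 456*r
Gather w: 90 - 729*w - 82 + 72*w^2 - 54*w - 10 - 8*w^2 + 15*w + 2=64*w^2 - 768*w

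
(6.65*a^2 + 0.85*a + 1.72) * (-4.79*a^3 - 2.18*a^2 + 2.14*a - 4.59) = -31.8535*a^5 - 18.5685*a^4 + 4.1392*a^3 - 32.4541*a^2 - 0.2207*a - 7.8948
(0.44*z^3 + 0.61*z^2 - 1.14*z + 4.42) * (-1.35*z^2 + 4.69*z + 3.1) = -0.594*z^5 + 1.2401*z^4 + 5.7639*z^3 - 9.4226*z^2 + 17.1958*z + 13.702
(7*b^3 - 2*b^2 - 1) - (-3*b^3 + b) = 10*b^3 - 2*b^2 - b - 1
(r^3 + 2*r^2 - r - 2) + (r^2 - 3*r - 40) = r^3 + 3*r^2 - 4*r - 42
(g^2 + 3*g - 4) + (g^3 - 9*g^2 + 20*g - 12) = g^3 - 8*g^2 + 23*g - 16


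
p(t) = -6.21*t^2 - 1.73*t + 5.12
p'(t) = -12.42*t - 1.73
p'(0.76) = -11.17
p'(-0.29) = 1.87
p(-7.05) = -291.34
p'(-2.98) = 35.28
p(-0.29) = 5.10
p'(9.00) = -113.51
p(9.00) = -513.46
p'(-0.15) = 0.13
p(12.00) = -909.88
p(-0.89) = 1.74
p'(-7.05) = 85.83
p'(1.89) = -25.20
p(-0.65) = 3.62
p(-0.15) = 5.24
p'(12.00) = -150.77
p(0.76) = 0.22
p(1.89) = -20.33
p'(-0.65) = 6.34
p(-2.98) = -44.87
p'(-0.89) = 9.32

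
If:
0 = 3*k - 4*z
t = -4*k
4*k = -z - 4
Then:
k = -16/19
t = 64/19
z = -12/19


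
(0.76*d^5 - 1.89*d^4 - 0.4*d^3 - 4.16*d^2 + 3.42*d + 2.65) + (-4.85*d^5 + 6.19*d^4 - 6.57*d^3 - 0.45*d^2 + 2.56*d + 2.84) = -4.09*d^5 + 4.3*d^4 - 6.97*d^3 - 4.61*d^2 + 5.98*d + 5.49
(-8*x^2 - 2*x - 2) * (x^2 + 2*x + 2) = -8*x^4 - 18*x^3 - 22*x^2 - 8*x - 4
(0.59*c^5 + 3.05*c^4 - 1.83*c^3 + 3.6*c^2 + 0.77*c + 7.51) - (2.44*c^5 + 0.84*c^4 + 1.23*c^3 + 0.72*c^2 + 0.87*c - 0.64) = -1.85*c^5 + 2.21*c^4 - 3.06*c^3 + 2.88*c^2 - 0.1*c + 8.15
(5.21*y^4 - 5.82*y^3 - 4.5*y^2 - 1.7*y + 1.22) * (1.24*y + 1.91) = 6.4604*y^5 + 2.7343*y^4 - 16.6962*y^3 - 10.703*y^2 - 1.7342*y + 2.3302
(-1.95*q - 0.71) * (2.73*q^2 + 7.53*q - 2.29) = -5.3235*q^3 - 16.6218*q^2 - 0.880800000000001*q + 1.6259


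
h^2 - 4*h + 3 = (h - 3)*(h - 1)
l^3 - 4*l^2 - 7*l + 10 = (l - 5)*(l - 1)*(l + 2)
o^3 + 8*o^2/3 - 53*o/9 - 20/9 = (o - 5/3)*(o + 1/3)*(o + 4)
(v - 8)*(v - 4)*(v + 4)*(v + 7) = v^4 - v^3 - 72*v^2 + 16*v + 896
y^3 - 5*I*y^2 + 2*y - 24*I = (y - 4*I)*(y - 3*I)*(y + 2*I)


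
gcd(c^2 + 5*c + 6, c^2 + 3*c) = c + 3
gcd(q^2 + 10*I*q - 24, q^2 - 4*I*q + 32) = q + 4*I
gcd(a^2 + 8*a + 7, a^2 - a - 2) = a + 1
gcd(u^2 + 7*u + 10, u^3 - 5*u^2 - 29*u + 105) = u + 5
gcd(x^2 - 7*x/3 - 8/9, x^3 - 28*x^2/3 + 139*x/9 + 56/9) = x^2 - 7*x/3 - 8/9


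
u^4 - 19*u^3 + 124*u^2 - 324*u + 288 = (u - 8)*(u - 6)*(u - 3)*(u - 2)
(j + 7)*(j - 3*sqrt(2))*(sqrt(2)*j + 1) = sqrt(2)*j^3 - 5*j^2 + 7*sqrt(2)*j^2 - 35*j - 3*sqrt(2)*j - 21*sqrt(2)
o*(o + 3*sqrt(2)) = o^2 + 3*sqrt(2)*o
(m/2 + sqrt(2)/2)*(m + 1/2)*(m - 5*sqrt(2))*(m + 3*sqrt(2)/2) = m^4/2 - 5*sqrt(2)*m^3/4 + m^3/4 - 11*m^2 - 5*sqrt(2)*m^2/8 - 15*sqrt(2)*m/2 - 11*m/2 - 15*sqrt(2)/4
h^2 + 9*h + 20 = (h + 4)*(h + 5)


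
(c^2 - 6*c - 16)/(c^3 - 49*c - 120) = (c + 2)/(c^2 + 8*c + 15)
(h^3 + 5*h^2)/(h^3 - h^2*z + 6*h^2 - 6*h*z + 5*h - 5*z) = h^2/(h^2 - h*z + h - z)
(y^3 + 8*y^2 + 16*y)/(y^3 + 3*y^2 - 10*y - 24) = y*(y + 4)/(y^2 - y - 6)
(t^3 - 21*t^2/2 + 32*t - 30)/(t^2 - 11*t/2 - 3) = (2*t^2 - 9*t + 10)/(2*t + 1)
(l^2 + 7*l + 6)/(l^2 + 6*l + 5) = (l + 6)/(l + 5)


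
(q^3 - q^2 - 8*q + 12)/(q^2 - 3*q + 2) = (q^2 + q - 6)/(q - 1)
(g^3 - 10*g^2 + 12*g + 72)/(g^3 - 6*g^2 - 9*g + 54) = (g^2 - 4*g - 12)/(g^2 - 9)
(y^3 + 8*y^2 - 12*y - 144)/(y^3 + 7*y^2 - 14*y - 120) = (y + 6)/(y + 5)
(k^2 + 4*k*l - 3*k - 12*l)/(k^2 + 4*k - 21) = (k + 4*l)/(k + 7)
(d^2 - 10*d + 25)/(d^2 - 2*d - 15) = (d - 5)/(d + 3)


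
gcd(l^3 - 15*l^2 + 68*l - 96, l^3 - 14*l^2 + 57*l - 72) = l^2 - 11*l + 24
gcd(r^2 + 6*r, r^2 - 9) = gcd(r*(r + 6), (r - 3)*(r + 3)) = 1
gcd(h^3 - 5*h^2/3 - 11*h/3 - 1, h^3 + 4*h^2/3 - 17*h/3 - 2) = h + 1/3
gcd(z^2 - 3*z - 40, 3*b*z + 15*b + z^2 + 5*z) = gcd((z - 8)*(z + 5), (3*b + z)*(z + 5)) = z + 5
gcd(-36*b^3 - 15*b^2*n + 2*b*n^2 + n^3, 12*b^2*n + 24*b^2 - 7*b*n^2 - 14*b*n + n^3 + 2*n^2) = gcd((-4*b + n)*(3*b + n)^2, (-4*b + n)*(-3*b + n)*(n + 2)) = 4*b - n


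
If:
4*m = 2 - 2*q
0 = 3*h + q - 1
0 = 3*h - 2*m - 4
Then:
No Solution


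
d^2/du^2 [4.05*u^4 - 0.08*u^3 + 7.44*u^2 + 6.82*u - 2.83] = 48.6*u^2 - 0.48*u + 14.88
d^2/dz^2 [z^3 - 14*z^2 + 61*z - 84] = 6*z - 28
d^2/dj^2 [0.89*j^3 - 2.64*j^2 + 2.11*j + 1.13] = 5.34*j - 5.28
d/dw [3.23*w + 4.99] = 3.23000000000000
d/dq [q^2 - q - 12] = 2*q - 1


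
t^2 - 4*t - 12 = (t - 6)*(t + 2)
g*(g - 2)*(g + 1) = g^3 - g^2 - 2*g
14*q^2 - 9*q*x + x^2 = (-7*q + x)*(-2*q + x)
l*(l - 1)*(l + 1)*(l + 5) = l^4 + 5*l^3 - l^2 - 5*l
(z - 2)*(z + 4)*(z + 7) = z^3 + 9*z^2 + 6*z - 56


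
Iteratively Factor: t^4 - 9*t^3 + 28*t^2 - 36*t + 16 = (t - 4)*(t^3 - 5*t^2 + 8*t - 4) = (t - 4)*(t - 1)*(t^2 - 4*t + 4) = (t - 4)*(t - 2)*(t - 1)*(t - 2)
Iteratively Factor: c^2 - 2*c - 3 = (c + 1)*(c - 3)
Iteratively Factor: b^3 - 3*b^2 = (b)*(b^2 - 3*b) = b*(b - 3)*(b)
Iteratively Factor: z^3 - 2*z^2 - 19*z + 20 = (z + 4)*(z^2 - 6*z + 5) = (z - 5)*(z + 4)*(z - 1)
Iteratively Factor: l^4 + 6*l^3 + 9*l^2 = (l)*(l^3 + 6*l^2 + 9*l) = l*(l + 3)*(l^2 + 3*l) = l^2*(l + 3)*(l + 3)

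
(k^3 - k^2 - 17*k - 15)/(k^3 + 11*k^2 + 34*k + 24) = (k^2 - 2*k - 15)/(k^2 + 10*k + 24)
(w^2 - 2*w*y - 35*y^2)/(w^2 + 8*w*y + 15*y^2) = (w - 7*y)/(w + 3*y)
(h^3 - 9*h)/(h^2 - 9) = h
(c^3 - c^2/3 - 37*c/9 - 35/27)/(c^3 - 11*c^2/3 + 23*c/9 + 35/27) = (3*c + 5)/(3*c - 5)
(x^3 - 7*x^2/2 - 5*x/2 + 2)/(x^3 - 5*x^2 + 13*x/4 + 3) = 2*(2*x^2 + x - 1)/(4*x^2 - 4*x - 3)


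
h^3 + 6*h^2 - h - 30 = (h - 2)*(h + 3)*(h + 5)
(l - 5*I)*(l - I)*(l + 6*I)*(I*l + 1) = I*l^4 + l^3 + 31*I*l^2 + 61*l - 30*I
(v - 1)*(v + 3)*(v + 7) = v^3 + 9*v^2 + 11*v - 21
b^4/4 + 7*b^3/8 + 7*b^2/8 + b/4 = b*(b/4 + 1/4)*(b + 1/2)*(b + 2)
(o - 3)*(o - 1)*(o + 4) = o^3 - 13*o + 12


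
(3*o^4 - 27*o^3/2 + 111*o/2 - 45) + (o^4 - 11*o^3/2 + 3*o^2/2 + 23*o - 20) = 4*o^4 - 19*o^3 + 3*o^2/2 + 157*o/2 - 65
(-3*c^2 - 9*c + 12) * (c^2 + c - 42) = -3*c^4 - 12*c^3 + 129*c^2 + 390*c - 504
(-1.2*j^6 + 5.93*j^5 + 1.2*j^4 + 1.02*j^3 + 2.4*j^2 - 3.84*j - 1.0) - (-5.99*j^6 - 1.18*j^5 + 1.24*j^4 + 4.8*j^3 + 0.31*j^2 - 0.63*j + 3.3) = 4.79*j^6 + 7.11*j^5 - 0.04*j^4 - 3.78*j^3 + 2.09*j^2 - 3.21*j - 4.3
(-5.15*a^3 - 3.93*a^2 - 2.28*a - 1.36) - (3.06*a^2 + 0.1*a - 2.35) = -5.15*a^3 - 6.99*a^2 - 2.38*a + 0.99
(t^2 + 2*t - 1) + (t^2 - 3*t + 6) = 2*t^2 - t + 5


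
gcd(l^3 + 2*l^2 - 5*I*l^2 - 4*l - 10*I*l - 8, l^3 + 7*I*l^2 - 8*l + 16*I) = l - I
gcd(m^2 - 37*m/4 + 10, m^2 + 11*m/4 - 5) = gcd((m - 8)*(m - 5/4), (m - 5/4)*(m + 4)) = m - 5/4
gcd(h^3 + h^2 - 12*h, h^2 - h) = h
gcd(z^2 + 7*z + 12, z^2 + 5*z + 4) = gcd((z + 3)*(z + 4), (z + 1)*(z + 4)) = z + 4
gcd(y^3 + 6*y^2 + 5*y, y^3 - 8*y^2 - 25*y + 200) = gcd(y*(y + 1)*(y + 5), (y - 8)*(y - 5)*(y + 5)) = y + 5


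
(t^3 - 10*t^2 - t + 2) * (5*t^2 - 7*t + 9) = 5*t^5 - 57*t^4 + 74*t^3 - 73*t^2 - 23*t + 18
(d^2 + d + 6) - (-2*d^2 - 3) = 3*d^2 + d + 9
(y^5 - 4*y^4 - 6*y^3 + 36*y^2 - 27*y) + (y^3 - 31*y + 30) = y^5 - 4*y^4 - 5*y^3 + 36*y^2 - 58*y + 30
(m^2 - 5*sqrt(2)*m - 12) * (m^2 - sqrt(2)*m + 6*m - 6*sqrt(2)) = m^4 - 6*sqrt(2)*m^3 + 6*m^3 - 36*sqrt(2)*m^2 - 2*m^2 - 12*m + 12*sqrt(2)*m + 72*sqrt(2)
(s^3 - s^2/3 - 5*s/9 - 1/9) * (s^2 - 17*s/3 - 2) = s^5 - 6*s^4 - 2*s^3/3 + 100*s^2/27 + 47*s/27 + 2/9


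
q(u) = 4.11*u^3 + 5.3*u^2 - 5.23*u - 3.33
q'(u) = 12.33*u^2 + 10.6*u - 5.23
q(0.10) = -3.80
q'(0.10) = -4.05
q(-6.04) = -684.02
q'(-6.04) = 380.56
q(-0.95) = 2.90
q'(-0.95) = -4.17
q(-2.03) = -5.25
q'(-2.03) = 24.06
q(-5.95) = -650.33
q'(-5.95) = 368.21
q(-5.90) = -632.09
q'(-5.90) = 361.44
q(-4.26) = -202.61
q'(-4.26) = 173.37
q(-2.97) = -48.72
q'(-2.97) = 72.05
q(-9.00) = -2523.15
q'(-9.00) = 898.10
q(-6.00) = -668.91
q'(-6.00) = 375.05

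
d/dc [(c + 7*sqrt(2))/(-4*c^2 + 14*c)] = (-c*(2*c - 7) + (c + 7*sqrt(2))*(4*c - 7))/(2*c^2*(2*c - 7)^2)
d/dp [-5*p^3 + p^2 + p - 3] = -15*p^2 + 2*p + 1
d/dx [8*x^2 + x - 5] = 16*x + 1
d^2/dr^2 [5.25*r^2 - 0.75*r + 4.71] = 10.5000000000000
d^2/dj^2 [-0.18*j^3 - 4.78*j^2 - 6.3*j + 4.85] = -1.08*j - 9.56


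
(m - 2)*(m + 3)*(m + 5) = m^3 + 6*m^2 - m - 30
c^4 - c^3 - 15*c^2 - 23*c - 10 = (c - 5)*(c + 1)^2*(c + 2)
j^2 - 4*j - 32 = (j - 8)*(j + 4)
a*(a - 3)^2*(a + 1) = a^4 - 5*a^3 + 3*a^2 + 9*a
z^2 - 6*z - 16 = (z - 8)*(z + 2)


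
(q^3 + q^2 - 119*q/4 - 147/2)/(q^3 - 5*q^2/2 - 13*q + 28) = (q^2 - 5*q/2 - 21)/(q^2 - 6*q + 8)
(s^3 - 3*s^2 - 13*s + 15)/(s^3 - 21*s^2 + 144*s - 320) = (s^2 + 2*s - 3)/(s^2 - 16*s + 64)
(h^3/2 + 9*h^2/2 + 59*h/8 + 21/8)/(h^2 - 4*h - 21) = (4*h^3 + 36*h^2 + 59*h + 21)/(8*(h^2 - 4*h - 21))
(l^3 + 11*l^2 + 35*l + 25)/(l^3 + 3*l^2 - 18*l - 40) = (l^2 + 6*l + 5)/(l^2 - 2*l - 8)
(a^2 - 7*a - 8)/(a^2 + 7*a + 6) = (a - 8)/(a + 6)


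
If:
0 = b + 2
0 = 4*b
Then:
No Solution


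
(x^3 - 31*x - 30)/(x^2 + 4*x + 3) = (x^2 - x - 30)/(x + 3)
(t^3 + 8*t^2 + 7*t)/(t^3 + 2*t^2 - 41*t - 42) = t/(t - 6)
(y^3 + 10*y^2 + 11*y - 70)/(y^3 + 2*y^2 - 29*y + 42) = (y + 5)/(y - 3)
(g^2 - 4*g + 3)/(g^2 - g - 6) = (g - 1)/(g + 2)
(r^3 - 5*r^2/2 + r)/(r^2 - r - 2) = r*(2*r - 1)/(2*(r + 1))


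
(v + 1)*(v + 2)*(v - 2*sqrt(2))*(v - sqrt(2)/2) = v^4 - 5*sqrt(2)*v^3/2 + 3*v^3 - 15*sqrt(2)*v^2/2 + 4*v^2 - 5*sqrt(2)*v + 6*v + 4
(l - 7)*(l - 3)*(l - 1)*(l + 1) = l^4 - 10*l^3 + 20*l^2 + 10*l - 21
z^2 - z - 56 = (z - 8)*(z + 7)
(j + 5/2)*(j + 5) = j^2 + 15*j/2 + 25/2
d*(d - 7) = d^2 - 7*d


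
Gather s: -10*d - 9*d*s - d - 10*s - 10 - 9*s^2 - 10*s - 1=-11*d - 9*s^2 + s*(-9*d - 20) - 11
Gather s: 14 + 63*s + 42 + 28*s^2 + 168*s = 28*s^2 + 231*s + 56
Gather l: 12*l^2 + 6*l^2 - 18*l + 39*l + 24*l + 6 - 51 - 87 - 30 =18*l^2 + 45*l - 162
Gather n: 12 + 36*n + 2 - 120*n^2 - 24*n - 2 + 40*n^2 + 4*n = -80*n^2 + 16*n + 12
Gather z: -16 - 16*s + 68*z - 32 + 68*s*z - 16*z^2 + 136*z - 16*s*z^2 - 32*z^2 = -16*s + z^2*(-16*s - 48) + z*(68*s + 204) - 48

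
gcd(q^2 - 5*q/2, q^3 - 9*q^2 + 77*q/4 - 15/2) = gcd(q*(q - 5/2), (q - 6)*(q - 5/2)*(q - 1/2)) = q - 5/2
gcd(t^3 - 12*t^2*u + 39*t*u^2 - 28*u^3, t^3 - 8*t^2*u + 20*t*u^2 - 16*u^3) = t - 4*u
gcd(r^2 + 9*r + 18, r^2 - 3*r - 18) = r + 3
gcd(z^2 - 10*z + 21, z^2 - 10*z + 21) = z^2 - 10*z + 21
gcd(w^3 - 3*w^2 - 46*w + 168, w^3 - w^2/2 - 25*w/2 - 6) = w - 4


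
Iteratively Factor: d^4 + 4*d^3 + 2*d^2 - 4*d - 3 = (d + 3)*(d^3 + d^2 - d - 1) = (d + 1)*(d + 3)*(d^2 - 1) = (d + 1)^2*(d + 3)*(d - 1)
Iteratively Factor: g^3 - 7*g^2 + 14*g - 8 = (g - 2)*(g^2 - 5*g + 4) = (g - 4)*(g - 2)*(g - 1)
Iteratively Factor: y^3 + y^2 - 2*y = (y - 1)*(y^2 + 2*y) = y*(y - 1)*(y + 2)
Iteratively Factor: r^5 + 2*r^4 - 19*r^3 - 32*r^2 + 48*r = (r)*(r^4 + 2*r^3 - 19*r^2 - 32*r + 48) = r*(r - 1)*(r^3 + 3*r^2 - 16*r - 48) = r*(r - 4)*(r - 1)*(r^2 + 7*r + 12) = r*(r - 4)*(r - 1)*(r + 3)*(r + 4)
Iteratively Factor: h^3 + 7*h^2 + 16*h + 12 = (h + 3)*(h^2 + 4*h + 4) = (h + 2)*(h + 3)*(h + 2)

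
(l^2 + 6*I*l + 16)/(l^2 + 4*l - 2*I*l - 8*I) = (l + 8*I)/(l + 4)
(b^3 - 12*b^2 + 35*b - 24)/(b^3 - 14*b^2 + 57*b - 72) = (b - 1)/(b - 3)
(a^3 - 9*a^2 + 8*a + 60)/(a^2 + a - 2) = (a^2 - 11*a + 30)/(a - 1)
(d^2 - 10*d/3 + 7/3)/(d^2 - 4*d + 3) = (d - 7/3)/(d - 3)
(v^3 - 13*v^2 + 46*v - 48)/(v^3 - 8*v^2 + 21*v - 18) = (v - 8)/(v - 3)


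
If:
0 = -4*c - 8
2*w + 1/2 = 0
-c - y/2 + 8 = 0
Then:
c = -2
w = -1/4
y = 20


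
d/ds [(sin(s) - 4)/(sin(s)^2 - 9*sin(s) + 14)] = (8*sin(s) + cos(s)^2 - 23)*cos(s)/(sin(s)^2 - 9*sin(s) + 14)^2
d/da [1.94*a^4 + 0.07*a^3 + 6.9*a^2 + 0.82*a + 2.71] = 7.76*a^3 + 0.21*a^2 + 13.8*a + 0.82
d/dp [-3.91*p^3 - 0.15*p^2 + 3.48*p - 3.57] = -11.73*p^2 - 0.3*p + 3.48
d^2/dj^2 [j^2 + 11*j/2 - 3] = 2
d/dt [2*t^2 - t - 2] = 4*t - 1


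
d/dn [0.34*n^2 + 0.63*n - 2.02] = 0.68*n + 0.63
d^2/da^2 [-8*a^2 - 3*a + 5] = -16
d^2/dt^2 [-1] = 0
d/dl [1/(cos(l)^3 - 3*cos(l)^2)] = 3*(cos(l) - 2)*sin(l)/((cos(l) - 3)^2*cos(l)^3)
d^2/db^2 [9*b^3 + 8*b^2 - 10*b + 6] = 54*b + 16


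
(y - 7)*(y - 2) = y^2 - 9*y + 14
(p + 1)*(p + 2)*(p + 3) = p^3 + 6*p^2 + 11*p + 6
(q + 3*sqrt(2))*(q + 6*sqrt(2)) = q^2 + 9*sqrt(2)*q + 36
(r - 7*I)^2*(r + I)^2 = r^4 - 12*I*r^3 - 22*r^2 - 84*I*r + 49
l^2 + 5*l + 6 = (l + 2)*(l + 3)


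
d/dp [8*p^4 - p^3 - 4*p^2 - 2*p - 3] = 32*p^3 - 3*p^2 - 8*p - 2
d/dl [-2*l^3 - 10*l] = -6*l^2 - 10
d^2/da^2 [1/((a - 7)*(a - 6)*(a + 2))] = 2*(6*a^4 - 88*a^3 + 411*a^2 - 780*a + 1180)/(a^9 - 33*a^8 + 411*a^7 - 2135*a^6 + 1032*a^5 + 30108*a^4 - 63440*a^3 - 168336*a^2 + 338688*a + 592704)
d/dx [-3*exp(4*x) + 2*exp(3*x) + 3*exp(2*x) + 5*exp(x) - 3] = (-12*exp(3*x) + 6*exp(2*x) + 6*exp(x) + 5)*exp(x)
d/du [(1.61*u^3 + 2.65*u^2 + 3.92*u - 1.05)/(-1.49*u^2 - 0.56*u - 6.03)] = (-2.3989*u^4 - 1.8032*u^3 - 24.7681*u^2 - 35.088*u - 24.2256)/(2.2201*u^4 + 1.6688*u^3 + 18.283*u^2 + 6.7536*u + 36.3609)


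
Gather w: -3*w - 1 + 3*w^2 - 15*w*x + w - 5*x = 3*w^2 + w*(-15*x - 2) - 5*x - 1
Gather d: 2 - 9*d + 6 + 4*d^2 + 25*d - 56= 4*d^2 + 16*d - 48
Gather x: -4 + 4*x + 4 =4*x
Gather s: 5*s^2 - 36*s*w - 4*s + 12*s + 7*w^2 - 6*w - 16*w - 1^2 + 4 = 5*s^2 + s*(8 - 36*w) + 7*w^2 - 22*w + 3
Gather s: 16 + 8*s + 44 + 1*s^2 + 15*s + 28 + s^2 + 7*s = 2*s^2 + 30*s + 88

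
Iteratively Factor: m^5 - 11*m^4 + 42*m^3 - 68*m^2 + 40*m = (m - 2)*(m^4 - 9*m^3 + 24*m^2 - 20*m) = (m - 5)*(m - 2)*(m^3 - 4*m^2 + 4*m) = (m - 5)*(m - 2)^2*(m^2 - 2*m) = (m - 5)*(m - 2)^3*(m)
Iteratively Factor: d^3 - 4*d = (d - 2)*(d^2 + 2*d) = d*(d - 2)*(d + 2)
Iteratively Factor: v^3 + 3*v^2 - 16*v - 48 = (v + 4)*(v^2 - v - 12) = (v + 3)*(v + 4)*(v - 4)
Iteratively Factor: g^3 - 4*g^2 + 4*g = (g - 2)*(g^2 - 2*g) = g*(g - 2)*(g - 2)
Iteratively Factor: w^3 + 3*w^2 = (w + 3)*(w^2) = w*(w + 3)*(w)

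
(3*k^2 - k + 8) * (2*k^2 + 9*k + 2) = 6*k^4 + 25*k^3 + 13*k^2 + 70*k + 16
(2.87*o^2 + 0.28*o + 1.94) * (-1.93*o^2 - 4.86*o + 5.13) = -5.5391*o^4 - 14.4886*o^3 + 9.6181*o^2 - 7.992*o + 9.9522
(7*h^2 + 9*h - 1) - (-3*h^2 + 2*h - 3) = 10*h^2 + 7*h + 2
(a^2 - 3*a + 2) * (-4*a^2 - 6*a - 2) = -4*a^4 + 6*a^3 + 8*a^2 - 6*a - 4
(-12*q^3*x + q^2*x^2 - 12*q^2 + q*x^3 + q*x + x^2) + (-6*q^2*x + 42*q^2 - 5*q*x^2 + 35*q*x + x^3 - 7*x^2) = -12*q^3*x + q^2*x^2 - 6*q^2*x + 30*q^2 + q*x^3 - 5*q*x^2 + 36*q*x + x^3 - 6*x^2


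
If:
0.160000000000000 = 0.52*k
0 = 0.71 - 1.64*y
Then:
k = 0.31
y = 0.43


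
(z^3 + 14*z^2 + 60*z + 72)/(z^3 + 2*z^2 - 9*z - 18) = (z^2 + 12*z + 36)/(z^2 - 9)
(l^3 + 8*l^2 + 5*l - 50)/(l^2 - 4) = (l^2 + 10*l + 25)/(l + 2)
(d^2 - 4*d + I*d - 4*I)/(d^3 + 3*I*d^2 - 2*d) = (d - 4)/(d*(d + 2*I))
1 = 1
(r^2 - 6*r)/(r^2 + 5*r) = (r - 6)/(r + 5)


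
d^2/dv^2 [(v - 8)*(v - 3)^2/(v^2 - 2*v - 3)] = 72/(v^3 + 3*v^2 + 3*v + 1)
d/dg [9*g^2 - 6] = 18*g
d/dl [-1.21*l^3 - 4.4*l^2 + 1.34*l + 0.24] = -3.63*l^2 - 8.8*l + 1.34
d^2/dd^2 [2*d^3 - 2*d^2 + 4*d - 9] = 12*d - 4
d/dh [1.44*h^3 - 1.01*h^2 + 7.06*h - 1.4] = 4.32*h^2 - 2.02*h + 7.06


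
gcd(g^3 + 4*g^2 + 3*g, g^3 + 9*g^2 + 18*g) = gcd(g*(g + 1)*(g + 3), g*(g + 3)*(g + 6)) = g^2 + 3*g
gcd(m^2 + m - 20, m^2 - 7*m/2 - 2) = m - 4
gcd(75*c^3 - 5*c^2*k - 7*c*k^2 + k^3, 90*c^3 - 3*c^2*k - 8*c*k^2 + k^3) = 15*c^2 + 2*c*k - k^2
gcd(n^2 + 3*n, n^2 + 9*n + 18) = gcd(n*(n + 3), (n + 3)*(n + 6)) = n + 3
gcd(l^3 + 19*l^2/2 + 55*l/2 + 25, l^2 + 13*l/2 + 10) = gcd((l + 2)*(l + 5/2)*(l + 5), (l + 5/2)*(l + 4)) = l + 5/2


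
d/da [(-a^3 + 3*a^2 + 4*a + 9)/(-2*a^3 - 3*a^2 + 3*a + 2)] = (9*a^4 + 10*a^3 + 69*a^2 + 66*a - 19)/(4*a^6 + 12*a^5 - 3*a^4 - 26*a^3 - 3*a^2 + 12*a + 4)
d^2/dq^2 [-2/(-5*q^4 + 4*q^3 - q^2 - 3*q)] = 4*(q*(-30*q^2 + 12*q - 1)*(5*q^3 - 4*q^2 + q + 3) + (20*q^3 - 12*q^2 + 2*q + 3)^2)/(q^3*(5*q^3 - 4*q^2 + q + 3)^3)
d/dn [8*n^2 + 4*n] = 16*n + 4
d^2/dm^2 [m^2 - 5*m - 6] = 2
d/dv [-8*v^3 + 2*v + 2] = 2 - 24*v^2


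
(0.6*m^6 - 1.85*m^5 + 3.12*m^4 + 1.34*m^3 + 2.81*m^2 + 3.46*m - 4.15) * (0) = 0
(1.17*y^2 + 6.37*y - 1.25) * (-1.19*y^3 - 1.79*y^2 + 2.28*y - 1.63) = -1.3923*y^5 - 9.6746*y^4 - 7.2472*y^3 + 14.854*y^2 - 13.2331*y + 2.0375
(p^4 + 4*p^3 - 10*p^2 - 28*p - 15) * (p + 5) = p^5 + 9*p^4 + 10*p^3 - 78*p^2 - 155*p - 75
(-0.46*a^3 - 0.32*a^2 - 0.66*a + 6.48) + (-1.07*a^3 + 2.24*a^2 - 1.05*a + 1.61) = -1.53*a^3 + 1.92*a^2 - 1.71*a + 8.09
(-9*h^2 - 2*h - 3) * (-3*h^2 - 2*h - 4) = 27*h^4 + 24*h^3 + 49*h^2 + 14*h + 12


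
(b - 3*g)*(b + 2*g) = b^2 - b*g - 6*g^2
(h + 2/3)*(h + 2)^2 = h^3 + 14*h^2/3 + 20*h/3 + 8/3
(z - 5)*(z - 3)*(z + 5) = z^3 - 3*z^2 - 25*z + 75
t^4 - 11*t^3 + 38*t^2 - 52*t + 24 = (t - 6)*(t - 2)^2*(t - 1)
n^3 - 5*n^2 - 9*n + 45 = (n - 5)*(n - 3)*(n + 3)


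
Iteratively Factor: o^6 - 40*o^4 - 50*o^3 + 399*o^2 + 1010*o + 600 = (o + 3)*(o^5 - 3*o^4 - 31*o^3 + 43*o^2 + 270*o + 200) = (o - 5)*(o + 3)*(o^4 + 2*o^3 - 21*o^2 - 62*o - 40) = (o - 5)*(o + 2)*(o + 3)*(o^3 - 21*o - 20) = (o - 5)^2*(o + 2)*(o + 3)*(o^2 + 5*o + 4) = (o - 5)^2*(o + 2)*(o + 3)*(o + 4)*(o + 1)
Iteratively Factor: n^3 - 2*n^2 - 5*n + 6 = (n + 2)*(n^2 - 4*n + 3) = (n - 1)*(n + 2)*(n - 3)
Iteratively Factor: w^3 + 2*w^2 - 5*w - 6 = (w + 1)*(w^2 + w - 6) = (w + 1)*(w + 3)*(w - 2)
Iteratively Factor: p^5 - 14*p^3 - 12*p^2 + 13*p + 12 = (p - 4)*(p^4 + 4*p^3 + 2*p^2 - 4*p - 3) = (p - 4)*(p + 1)*(p^3 + 3*p^2 - p - 3) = (p - 4)*(p - 1)*(p + 1)*(p^2 + 4*p + 3) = (p - 4)*(p - 1)*(p + 1)*(p + 3)*(p + 1)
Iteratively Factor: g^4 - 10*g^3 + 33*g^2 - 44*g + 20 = (g - 5)*(g^3 - 5*g^2 + 8*g - 4) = (g - 5)*(g - 2)*(g^2 - 3*g + 2) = (g - 5)*(g - 2)^2*(g - 1)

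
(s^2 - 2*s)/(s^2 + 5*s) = (s - 2)/(s + 5)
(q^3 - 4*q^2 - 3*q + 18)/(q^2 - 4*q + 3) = (q^2 - q - 6)/(q - 1)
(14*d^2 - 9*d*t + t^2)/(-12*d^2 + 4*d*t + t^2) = (-7*d + t)/(6*d + t)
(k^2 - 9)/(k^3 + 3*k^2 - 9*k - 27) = 1/(k + 3)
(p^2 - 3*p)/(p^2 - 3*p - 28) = p*(3 - p)/(-p^2 + 3*p + 28)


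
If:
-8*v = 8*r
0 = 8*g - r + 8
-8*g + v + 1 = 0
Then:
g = -7/16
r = 9/2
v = -9/2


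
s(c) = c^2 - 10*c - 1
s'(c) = 2*c - 10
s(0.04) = -1.40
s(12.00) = 23.00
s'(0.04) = -9.92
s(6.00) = -25.00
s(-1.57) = 17.16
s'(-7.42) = -24.84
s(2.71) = -20.76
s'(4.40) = -1.20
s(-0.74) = 6.95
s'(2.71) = -4.58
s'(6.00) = 2.00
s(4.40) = -25.64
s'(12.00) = 14.00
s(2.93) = -21.72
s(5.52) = -25.73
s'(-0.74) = -11.48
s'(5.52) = 1.04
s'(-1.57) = -13.14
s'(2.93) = -4.14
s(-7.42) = 128.26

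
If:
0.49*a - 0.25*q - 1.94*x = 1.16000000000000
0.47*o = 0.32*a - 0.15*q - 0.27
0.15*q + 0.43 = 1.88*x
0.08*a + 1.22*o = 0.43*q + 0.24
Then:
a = 28.39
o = 9.05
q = 30.40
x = 2.65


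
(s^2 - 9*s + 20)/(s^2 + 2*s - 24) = (s - 5)/(s + 6)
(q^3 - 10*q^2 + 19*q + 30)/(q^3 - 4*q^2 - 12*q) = (q^2 - 4*q - 5)/(q*(q + 2))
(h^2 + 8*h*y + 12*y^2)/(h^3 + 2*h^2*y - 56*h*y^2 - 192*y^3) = (-h - 2*y)/(-h^2 + 4*h*y + 32*y^2)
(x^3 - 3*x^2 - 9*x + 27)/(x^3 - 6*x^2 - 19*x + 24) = (x^2 - 6*x + 9)/(x^2 - 9*x + 8)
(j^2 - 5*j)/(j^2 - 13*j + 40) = j/(j - 8)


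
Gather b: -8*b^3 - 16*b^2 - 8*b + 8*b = -8*b^3 - 16*b^2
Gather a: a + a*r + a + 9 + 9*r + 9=a*(r + 2) + 9*r + 18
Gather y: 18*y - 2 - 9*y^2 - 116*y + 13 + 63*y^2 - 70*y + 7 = 54*y^2 - 168*y + 18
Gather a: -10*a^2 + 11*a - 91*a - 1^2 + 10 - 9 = -10*a^2 - 80*a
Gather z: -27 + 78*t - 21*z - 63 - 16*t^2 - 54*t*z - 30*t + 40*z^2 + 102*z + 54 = -16*t^2 + 48*t + 40*z^2 + z*(81 - 54*t) - 36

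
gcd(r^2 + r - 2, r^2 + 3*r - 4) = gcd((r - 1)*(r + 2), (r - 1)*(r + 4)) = r - 1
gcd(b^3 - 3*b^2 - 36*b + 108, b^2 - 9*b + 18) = b^2 - 9*b + 18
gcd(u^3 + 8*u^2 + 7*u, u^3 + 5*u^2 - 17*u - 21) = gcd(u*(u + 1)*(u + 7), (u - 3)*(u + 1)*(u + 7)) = u^2 + 8*u + 7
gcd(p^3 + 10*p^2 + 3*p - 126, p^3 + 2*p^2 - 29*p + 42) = p^2 + 4*p - 21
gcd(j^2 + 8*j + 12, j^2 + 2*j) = j + 2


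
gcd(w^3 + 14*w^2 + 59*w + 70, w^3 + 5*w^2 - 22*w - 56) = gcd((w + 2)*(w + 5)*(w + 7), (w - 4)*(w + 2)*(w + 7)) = w^2 + 9*w + 14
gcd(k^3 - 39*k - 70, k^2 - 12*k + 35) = k - 7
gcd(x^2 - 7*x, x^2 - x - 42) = x - 7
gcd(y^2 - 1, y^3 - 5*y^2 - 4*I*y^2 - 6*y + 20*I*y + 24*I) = y + 1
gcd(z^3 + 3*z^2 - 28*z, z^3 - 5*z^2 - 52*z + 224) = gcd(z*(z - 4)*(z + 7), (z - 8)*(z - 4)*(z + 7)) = z^2 + 3*z - 28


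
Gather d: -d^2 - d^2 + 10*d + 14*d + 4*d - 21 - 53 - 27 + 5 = -2*d^2 + 28*d - 96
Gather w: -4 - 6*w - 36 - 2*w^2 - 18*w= -2*w^2 - 24*w - 40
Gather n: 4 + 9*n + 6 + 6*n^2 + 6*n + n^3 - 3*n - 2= n^3 + 6*n^2 + 12*n + 8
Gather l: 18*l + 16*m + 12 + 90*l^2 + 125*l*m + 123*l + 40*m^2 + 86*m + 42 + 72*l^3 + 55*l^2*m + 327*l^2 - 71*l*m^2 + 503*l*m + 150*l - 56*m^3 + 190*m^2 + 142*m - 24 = 72*l^3 + l^2*(55*m + 417) + l*(-71*m^2 + 628*m + 291) - 56*m^3 + 230*m^2 + 244*m + 30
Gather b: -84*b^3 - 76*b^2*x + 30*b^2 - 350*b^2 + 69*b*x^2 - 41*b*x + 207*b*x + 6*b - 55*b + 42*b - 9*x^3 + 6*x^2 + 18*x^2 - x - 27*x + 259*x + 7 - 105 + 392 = -84*b^3 + b^2*(-76*x - 320) + b*(69*x^2 + 166*x - 7) - 9*x^3 + 24*x^2 + 231*x + 294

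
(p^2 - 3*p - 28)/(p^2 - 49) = (p + 4)/(p + 7)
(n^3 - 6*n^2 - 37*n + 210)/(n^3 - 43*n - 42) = (n - 5)/(n + 1)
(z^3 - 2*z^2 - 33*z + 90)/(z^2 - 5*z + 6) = (z^2 + z - 30)/(z - 2)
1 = 1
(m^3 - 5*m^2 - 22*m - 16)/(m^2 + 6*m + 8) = (m^2 - 7*m - 8)/(m + 4)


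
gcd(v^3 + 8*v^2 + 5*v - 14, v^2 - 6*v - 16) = v + 2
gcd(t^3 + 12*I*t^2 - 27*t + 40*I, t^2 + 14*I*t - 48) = t + 8*I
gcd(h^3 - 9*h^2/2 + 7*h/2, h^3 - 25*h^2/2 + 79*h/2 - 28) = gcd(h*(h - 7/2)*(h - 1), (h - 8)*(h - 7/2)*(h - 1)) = h^2 - 9*h/2 + 7/2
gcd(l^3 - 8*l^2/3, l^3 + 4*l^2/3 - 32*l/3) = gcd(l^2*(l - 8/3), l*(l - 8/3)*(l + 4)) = l^2 - 8*l/3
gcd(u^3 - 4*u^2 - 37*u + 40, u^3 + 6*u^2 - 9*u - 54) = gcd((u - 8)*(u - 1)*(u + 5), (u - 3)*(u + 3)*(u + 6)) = 1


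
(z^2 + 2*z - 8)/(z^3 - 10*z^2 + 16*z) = (z + 4)/(z*(z - 8))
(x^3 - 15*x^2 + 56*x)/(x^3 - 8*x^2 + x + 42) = x*(x - 8)/(x^2 - x - 6)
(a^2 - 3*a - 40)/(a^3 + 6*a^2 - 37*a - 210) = (a - 8)/(a^2 + a - 42)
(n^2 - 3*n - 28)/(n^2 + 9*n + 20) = (n - 7)/(n + 5)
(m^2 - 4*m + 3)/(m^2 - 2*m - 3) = (m - 1)/(m + 1)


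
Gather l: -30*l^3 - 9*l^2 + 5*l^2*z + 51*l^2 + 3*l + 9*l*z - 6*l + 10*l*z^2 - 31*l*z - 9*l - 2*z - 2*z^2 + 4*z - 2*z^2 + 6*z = -30*l^3 + l^2*(5*z + 42) + l*(10*z^2 - 22*z - 12) - 4*z^2 + 8*z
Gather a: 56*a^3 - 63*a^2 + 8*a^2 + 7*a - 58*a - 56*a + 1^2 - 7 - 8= 56*a^3 - 55*a^2 - 107*a - 14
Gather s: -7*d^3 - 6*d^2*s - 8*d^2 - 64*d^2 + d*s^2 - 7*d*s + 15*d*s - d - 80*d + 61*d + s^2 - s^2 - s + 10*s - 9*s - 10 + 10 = -7*d^3 - 72*d^2 + d*s^2 - 20*d + s*(-6*d^2 + 8*d)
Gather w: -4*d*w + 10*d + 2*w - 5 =10*d + w*(2 - 4*d) - 5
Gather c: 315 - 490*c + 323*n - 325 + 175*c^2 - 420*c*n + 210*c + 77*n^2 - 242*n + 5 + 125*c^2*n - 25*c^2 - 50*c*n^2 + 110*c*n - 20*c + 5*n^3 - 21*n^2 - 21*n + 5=c^2*(125*n + 150) + c*(-50*n^2 - 310*n - 300) + 5*n^3 + 56*n^2 + 60*n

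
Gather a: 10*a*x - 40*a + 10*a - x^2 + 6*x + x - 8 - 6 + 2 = a*(10*x - 30) - x^2 + 7*x - 12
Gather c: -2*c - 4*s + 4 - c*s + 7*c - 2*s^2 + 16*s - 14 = c*(5 - s) - 2*s^2 + 12*s - 10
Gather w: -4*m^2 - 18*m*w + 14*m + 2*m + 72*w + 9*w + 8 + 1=-4*m^2 + 16*m + w*(81 - 18*m) + 9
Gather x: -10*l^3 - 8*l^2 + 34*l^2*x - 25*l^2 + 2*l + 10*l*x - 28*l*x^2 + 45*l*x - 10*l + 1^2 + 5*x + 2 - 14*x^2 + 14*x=-10*l^3 - 33*l^2 - 8*l + x^2*(-28*l - 14) + x*(34*l^2 + 55*l + 19) + 3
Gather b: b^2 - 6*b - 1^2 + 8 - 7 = b^2 - 6*b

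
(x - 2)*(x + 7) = x^2 + 5*x - 14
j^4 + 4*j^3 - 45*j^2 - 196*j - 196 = (j - 7)*(j + 2)^2*(j + 7)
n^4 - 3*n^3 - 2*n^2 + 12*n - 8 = (n - 2)^2*(n - 1)*(n + 2)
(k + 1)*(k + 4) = k^2 + 5*k + 4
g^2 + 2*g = g*(g + 2)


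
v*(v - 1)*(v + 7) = v^3 + 6*v^2 - 7*v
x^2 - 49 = (x - 7)*(x + 7)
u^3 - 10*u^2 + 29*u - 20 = (u - 5)*(u - 4)*(u - 1)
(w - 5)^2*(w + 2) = w^3 - 8*w^2 + 5*w + 50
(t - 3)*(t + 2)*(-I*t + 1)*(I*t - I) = t^4 - 2*t^3 + I*t^3 - 5*t^2 - 2*I*t^2 + 6*t - 5*I*t + 6*I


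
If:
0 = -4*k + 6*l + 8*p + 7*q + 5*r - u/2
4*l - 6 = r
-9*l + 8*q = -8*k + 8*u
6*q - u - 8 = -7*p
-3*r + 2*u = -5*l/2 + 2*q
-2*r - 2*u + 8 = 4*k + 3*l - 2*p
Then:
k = 248/9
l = 56/9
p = 44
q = -503/9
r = 170/9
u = -106/3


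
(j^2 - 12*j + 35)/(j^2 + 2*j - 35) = (j - 7)/(j + 7)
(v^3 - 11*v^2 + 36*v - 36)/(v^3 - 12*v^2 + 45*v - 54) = (v - 2)/(v - 3)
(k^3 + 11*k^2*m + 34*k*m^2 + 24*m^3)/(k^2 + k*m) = k + 10*m + 24*m^2/k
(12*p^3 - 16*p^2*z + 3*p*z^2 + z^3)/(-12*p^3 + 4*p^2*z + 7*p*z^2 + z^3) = (-2*p + z)/(2*p + z)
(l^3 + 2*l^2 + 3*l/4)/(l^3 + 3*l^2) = (l^2 + 2*l + 3/4)/(l*(l + 3))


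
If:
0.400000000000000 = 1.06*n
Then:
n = 0.38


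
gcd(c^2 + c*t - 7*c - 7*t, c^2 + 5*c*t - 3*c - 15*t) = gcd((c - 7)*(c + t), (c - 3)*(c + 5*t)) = 1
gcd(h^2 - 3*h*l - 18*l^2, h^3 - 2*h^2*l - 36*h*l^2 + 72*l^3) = h - 6*l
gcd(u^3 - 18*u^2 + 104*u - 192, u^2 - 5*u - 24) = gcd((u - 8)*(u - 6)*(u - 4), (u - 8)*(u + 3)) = u - 8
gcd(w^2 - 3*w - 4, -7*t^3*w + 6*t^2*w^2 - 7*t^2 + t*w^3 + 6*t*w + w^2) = 1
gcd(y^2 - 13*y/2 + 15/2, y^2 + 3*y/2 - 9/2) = y - 3/2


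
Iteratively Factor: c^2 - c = (c - 1)*(c)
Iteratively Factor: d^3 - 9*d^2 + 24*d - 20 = (d - 2)*(d^2 - 7*d + 10) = (d - 5)*(d - 2)*(d - 2)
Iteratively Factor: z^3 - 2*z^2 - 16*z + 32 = (z - 4)*(z^2 + 2*z - 8) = (z - 4)*(z - 2)*(z + 4)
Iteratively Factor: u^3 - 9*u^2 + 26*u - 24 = (u - 4)*(u^2 - 5*u + 6) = (u - 4)*(u - 3)*(u - 2)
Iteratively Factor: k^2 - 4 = (k + 2)*(k - 2)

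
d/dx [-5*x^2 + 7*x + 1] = 7 - 10*x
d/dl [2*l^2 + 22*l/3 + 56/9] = 4*l + 22/3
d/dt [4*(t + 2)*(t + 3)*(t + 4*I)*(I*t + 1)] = 16*I*t^3 + t^2*(-36 + 60*I) + t*(-120 + 80*I) - 72 + 80*I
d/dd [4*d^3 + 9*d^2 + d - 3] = 12*d^2 + 18*d + 1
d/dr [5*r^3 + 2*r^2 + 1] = r*(15*r + 4)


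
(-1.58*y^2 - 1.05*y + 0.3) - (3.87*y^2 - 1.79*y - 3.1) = -5.45*y^2 + 0.74*y + 3.4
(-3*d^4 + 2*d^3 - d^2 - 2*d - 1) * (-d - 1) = 3*d^5 + d^4 - d^3 + 3*d^2 + 3*d + 1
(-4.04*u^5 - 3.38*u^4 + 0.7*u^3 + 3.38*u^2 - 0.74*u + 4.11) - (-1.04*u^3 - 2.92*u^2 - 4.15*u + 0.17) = -4.04*u^5 - 3.38*u^4 + 1.74*u^3 + 6.3*u^2 + 3.41*u + 3.94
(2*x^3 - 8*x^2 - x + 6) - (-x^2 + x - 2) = 2*x^3 - 7*x^2 - 2*x + 8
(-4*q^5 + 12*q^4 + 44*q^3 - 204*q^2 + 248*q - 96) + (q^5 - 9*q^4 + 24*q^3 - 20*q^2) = -3*q^5 + 3*q^4 + 68*q^3 - 224*q^2 + 248*q - 96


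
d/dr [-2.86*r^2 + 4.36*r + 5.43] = 4.36 - 5.72*r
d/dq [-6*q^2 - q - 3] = -12*q - 1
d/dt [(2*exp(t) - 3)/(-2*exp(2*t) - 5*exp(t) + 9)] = (4*exp(2*t) - 12*exp(t) + 3)*exp(t)/(4*exp(4*t) + 20*exp(3*t) - 11*exp(2*t) - 90*exp(t) + 81)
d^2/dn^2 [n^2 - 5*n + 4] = 2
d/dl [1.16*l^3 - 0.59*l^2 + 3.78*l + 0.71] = 3.48*l^2 - 1.18*l + 3.78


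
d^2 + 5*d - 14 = (d - 2)*(d + 7)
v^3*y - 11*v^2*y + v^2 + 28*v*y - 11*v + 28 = (v - 7)*(v - 4)*(v*y + 1)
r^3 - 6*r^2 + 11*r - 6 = (r - 3)*(r - 2)*(r - 1)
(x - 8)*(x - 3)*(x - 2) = x^3 - 13*x^2 + 46*x - 48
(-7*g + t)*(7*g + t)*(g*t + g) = -49*g^3*t - 49*g^3 + g*t^3 + g*t^2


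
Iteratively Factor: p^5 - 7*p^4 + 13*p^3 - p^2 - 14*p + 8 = (p - 2)*(p^4 - 5*p^3 + 3*p^2 + 5*p - 4) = (p - 2)*(p - 1)*(p^3 - 4*p^2 - p + 4) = (p - 4)*(p - 2)*(p - 1)*(p^2 - 1) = (p - 4)*(p - 2)*(p - 1)^2*(p + 1)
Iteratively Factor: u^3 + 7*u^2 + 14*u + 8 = (u + 2)*(u^2 + 5*u + 4) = (u + 2)*(u + 4)*(u + 1)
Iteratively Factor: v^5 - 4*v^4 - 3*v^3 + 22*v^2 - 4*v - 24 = (v - 2)*(v^4 - 2*v^3 - 7*v^2 + 8*v + 12) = (v - 2)*(v + 1)*(v^3 - 3*v^2 - 4*v + 12) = (v - 2)^2*(v + 1)*(v^2 - v - 6) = (v - 3)*(v - 2)^2*(v + 1)*(v + 2)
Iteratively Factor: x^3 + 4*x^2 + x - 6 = (x + 2)*(x^2 + 2*x - 3) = (x - 1)*(x + 2)*(x + 3)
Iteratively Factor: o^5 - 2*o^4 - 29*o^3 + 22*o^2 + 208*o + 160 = (o - 4)*(o^4 + 2*o^3 - 21*o^2 - 62*o - 40) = (o - 4)*(o + 2)*(o^3 - 21*o - 20) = (o - 5)*(o - 4)*(o + 2)*(o^2 + 5*o + 4) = (o - 5)*(o - 4)*(o + 2)*(o + 4)*(o + 1)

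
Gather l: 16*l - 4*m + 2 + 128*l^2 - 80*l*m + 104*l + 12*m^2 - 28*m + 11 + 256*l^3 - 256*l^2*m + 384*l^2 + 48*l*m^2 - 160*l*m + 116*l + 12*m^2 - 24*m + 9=256*l^3 + l^2*(512 - 256*m) + l*(48*m^2 - 240*m + 236) + 24*m^2 - 56*m + 22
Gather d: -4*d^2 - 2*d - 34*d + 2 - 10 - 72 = -4*d^2 - 36*d - 80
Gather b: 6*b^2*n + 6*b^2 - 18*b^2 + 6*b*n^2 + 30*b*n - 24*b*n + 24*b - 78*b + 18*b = b^2*(6*n - 12) + b*(6*n^2 + 6*n - 36)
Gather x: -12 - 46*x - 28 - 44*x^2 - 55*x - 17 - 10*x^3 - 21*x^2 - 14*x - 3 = -10*x^3 - 65*x^2 - 115*x - 60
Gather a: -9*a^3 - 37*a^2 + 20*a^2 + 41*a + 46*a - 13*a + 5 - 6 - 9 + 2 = -9*a^3 - 17*a^2 + 74*a - 8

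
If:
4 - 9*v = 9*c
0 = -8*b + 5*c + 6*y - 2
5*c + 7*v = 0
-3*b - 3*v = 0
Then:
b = 10/9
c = 14/9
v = -10/9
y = 14/27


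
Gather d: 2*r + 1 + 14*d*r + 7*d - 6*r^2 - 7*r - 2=d*(14*r + 7) - 6*r^2 - 5*r - 1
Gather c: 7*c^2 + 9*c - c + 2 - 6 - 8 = 7*c^2 + 8*c - 12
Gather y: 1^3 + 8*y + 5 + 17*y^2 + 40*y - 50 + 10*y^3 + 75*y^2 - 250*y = 10*y^3 + 92*y^2 - 202*y - 44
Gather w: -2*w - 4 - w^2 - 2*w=-w^2 - 4*w - 4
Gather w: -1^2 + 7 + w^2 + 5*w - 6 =w^2 + 5*w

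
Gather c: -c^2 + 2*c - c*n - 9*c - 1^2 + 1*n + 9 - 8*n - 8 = -c^2 + c*(-n - 7) - 7*n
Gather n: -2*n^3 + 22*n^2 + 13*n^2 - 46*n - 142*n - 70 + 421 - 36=-2*n^3 + 35*n^2 - 188*n + 315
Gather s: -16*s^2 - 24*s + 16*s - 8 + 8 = -16*s^2 - 8*s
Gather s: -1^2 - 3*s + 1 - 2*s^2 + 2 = -2*s^2 - 3*s + 2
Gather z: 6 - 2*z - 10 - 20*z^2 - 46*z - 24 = -20*z^2 - 48*z - 28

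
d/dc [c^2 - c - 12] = 2*c - 1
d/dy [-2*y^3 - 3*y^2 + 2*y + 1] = -6*y^2 - 6*y + 2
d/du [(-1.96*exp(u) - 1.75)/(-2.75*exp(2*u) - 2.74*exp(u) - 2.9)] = (-5.39*exp(2*u) - 9.625*exp(u) + 0.889)*exp(u)/(7.5625*exp(4*u) + 15.07*exp(3*u) + 23.4576*exp(2*u) + 15.892*exp(u) + 8.41)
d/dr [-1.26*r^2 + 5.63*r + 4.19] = 5.63 - 2.52*r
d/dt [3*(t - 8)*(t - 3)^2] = 3*(t - 3)*(3*t - 19)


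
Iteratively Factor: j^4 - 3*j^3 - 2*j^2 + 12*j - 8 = (j - 2)*(j^3 - j^2 - 4*j + 4) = (j - 2)^2*(j^2 + j - 2) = (j - 2)^2*(j + 2)*(j - 1)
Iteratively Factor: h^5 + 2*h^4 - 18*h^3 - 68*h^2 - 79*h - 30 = (h + 1)*(h^4 + h^3 - 19*h^2 - 49*h - 30) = (h + 1)*(h + 2)*(h^3 - h^2 - 17*h - 15) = (h + 1)^2*(h + 2)*(h^2 - 2*h - 15) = (h - 5)*(h + 1)^2*(h + 2)*(h + 3)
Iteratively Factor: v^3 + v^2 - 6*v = (v)*(v^2 + v - 6) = v*(v + 3)*(v - 2)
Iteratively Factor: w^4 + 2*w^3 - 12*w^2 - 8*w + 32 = (w - 2)*(w^3 + 4*w^2 - 4*w - 16) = (w - 2)*(w + 2)*(w^2 + 2*w - 8) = (w - 2)*(w + 2)*(w + 4)*(w - 2)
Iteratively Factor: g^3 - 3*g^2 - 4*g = (g)*(g^2 - 3*g - 4) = g*(g + 1)*(g - 4)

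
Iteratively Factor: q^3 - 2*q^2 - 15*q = (q - 5)*(q^2 + 3*q) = (q - 5)*(q + 3)*(q)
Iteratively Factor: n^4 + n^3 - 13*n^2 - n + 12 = (n - 3)*(n^3 + 4*n^2 - n - 4) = (n - 3)*(n - 1)*(n^2 + 5*n + 4) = (n - 3)*(n - 1)*(n + 4)*(n + 1)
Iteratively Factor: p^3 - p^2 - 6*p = (p + 2)*(p^2 - 3*p) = p*(p + 2)*(p - 3)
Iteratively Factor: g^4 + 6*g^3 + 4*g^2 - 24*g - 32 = (g + 2)*(g^3 + 4*g^2 - 4*g - 16) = (g + 2)^2*(g^2 + 2*g - 8) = (g - 2)*(g + 2)^2*(g + 4)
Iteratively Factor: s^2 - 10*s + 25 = (s - 5)*(s - 5)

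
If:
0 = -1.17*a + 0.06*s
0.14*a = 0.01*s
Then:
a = 0.00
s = 0.00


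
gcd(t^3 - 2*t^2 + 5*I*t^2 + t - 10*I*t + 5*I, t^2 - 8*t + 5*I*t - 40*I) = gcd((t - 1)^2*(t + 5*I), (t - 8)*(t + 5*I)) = t + 5*I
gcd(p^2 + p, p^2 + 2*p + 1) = p + 1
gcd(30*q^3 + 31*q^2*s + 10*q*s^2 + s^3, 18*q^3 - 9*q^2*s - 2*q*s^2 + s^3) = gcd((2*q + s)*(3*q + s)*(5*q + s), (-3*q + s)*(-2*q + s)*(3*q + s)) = 3*q + s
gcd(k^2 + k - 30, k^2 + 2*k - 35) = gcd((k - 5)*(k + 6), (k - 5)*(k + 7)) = k - 5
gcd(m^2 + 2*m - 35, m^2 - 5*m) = m - 5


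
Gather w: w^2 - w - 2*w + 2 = w^2 - 3*w + 2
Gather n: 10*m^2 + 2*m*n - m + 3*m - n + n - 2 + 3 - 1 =10*m^2 + 2*m*n + 2*m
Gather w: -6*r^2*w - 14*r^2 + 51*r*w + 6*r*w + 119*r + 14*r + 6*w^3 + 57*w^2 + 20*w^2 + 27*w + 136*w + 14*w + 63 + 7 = -14*r^2 + 133*r + 6*w^3 + 77*w^2 + w*(-6*r^2 + 57*r + 177) + 70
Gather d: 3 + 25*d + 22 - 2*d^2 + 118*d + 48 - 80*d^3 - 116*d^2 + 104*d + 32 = -80*d^3 - 118*d^2 + 247*d + 105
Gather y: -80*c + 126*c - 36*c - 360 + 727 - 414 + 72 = 10*c + 25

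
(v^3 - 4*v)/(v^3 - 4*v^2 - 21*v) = (4 - v^2)/(-v^2 + 4*v + 21)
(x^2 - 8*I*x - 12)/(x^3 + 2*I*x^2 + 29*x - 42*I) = (x - 6*I)/(x^2 + 4*I*x + 21)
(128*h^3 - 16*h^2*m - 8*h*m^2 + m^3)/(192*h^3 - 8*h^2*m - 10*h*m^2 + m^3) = (4*h - m)/(6*h - m)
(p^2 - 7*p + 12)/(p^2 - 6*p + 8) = (p - 3)/(p - 2)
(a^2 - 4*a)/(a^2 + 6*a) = (a - 4)/(a + 6)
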